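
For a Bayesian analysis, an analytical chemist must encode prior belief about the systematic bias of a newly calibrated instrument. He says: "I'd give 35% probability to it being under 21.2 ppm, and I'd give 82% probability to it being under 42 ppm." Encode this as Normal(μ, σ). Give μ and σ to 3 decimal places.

For Normal(μ,σ), the p-quantile is μ + z_p·σ. Here z_{0.35} = -0.3853, z_{0.82} = 0.9154.
So 21.2 = μ − 0.3853σ and 42 = μ + 0.9154σ.
Subtracting: σ = (42 − 21.2)/(0.9154 − (-0.3853)) = 15.992.
Then μ = 21.2 − (-0.3853)·15.992 = 27.362.

μ = 27.362, σ = 15.992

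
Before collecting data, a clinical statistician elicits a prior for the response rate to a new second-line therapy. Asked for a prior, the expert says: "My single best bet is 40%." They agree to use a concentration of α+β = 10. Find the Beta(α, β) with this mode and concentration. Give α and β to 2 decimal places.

For α,β > 1 the Beta mode is (α−1)/(α+β−2). With α+β = 10, the mode is (α−1)/8.
Set (α−1)/8 = 0.4 → α = 1 + 0.4·8 = 4.20.
β = 10 − α = 5.80.

α = 4.20, β = 5.80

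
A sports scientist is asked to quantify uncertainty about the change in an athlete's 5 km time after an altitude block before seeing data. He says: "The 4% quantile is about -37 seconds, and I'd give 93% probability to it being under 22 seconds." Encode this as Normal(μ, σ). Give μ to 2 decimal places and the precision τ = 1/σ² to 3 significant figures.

μ = -4.99, τ = 0.00299

For Normal(μ,σ), the p-quantile is μ + z_p·σ. Here z_{0.04} = -1.751, z_{0.93} = 1.476.
So -37 = μ − 1.751σ and 22 = μ + 1.476σ.
Subtracting: σ = (22 − -37)/(1.476 − (-1.751)) = 18.29.
Then μ = -37 − (-1.751)·18.29 = -4.99.
Precision τ = 1/σ² = 1/18.29² = 0.00299.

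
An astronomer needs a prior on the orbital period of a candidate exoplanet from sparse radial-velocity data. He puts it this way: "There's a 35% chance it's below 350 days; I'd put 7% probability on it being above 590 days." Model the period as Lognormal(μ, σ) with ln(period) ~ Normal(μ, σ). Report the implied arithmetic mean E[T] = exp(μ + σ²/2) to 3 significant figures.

If T ~ Lognormal(μ,σ) then ln T ~ Normal(μ,σ), so the p-quantile of ln T is μ + z_p·σ.
ln(350) = 5.858 and ln(590) = 6.38; z_{0.35} = -0.3853, z_{0.93} = 1.476.
σ = (6.38 − 5.858)/(1.476 − (-0.3853)) = 0.281.
μ = 5.858 − (-0.3853)·0.281 = 5.966.
E[T] = exp(μ + σ²/2) = exp(5.966 + 0.0394) = 406 days.

E[T] ≈ 406 days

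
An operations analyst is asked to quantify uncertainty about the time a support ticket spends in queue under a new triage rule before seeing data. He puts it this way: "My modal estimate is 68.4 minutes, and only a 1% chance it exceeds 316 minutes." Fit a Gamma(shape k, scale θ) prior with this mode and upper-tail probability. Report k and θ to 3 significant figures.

Gamma(k,θ) with k>1 has mode (k−1)θ, so θ = 68.4/(k−1).
Need P(X < 316) = 0.99 with θ tied to k this way. Start at k = 2, θ = 68.4: P(X<316) ≈ 0.945.
Too low — raise k to concentrate. Iterating converges to k ≈ 2.71.
Then θ = 68.4/(2.71−1) ≈ 39.9.

k ≈ 2.71, θ ≈ 39.9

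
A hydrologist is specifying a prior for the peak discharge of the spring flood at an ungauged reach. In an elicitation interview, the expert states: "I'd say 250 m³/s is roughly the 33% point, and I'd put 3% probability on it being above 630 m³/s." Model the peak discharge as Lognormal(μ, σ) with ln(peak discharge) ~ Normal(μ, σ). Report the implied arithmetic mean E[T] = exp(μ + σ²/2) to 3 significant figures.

E[T] ≈ 322 m³/s

If T ~ Lognormal(μ,σ) then ln T ~ Normal(μ,σ), so the p-quantile of ln T is μ + z_p·σ.
ln(250) = 5.521 and ln(630) = 6.446; z_{0.33} = -0.4399, z_{0.97} = 1.881.
σ = (6.446 − 5.521)/(1.881 − (-0.4399)) = 0.398.
μ = 5.521 − (-0.4399)·0.398 = 5.697.
E[T] = exp(μ + σ²/2) = exp(5.697 + 0.0793) = 322 m³/s.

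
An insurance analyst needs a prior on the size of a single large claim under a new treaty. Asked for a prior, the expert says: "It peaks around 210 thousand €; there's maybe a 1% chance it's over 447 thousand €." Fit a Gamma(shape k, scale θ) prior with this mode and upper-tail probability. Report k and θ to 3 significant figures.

Gamma(k,θ) with k>1 has mode (k−1)θ, so θ = 210/(k−1).
Need P(X < 447) = 0.99 with θ tied to k this way. Start at k = 2, θ = 210: P(X<447) ≈ 0.628.
Too low — raise k to concentrate. Iterating converges to k ≈ 9.5.
Then θ = 210/(9.5−1) ≈ 24.7.

k ≈ 9.5, θ ≈ 24.7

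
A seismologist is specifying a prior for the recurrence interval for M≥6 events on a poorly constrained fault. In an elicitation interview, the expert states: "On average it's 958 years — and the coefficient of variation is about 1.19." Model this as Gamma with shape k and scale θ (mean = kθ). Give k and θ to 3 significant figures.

k ≈ 0.706, θ ≈ 1360

For Gamma(k, scale θ): mean = kθ, variance = kθ², so CV = 1/√k.
CV = 1.19, hence k = 1/CV² = 0.706.
Then θ = mean/k = 958/0.706 = 1360.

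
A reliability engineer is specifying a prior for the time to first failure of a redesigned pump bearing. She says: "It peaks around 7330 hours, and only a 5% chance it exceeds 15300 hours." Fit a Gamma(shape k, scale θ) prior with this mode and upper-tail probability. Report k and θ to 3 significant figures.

k ≈ 6.1, θ ≈ 1440

Gamma(k,θ) with k>1 has mode (k−1)θ, so θ = 7330/(k−1).
Need P(X < 15300) = 0.95 with θ tied to k this way. Start at k = 2, θ = 7330: P(X<15300) ≈ 0.617.
Too low — raise k to concentrate. Iterating converges to k ≈ 6.1.
Then θ = 7330/(6.1−1) ≈ 1440.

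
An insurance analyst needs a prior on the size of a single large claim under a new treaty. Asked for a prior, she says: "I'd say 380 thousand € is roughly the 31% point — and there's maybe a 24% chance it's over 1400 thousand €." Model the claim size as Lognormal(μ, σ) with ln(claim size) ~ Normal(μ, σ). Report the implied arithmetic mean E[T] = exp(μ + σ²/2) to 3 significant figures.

If T ~ Lognormal(μ,σ) then ln T ~ Normal(μ,σ), so the p-quantile of ln T is μ + z_p·σ.
ln(380) = 5.94 and ln(1400) = 7.244; z_{0.31} = -0.4959, z_{0.76} = 0.7063.
σ = (7.244 − 5.94)/(0.7063 − (-0.4959)) = 1.085.
μ = 5.94 − (-0.4959)·1.085 = 6.478.
E[T] = exp(μ + σ²/2) = exp(6.478 + 0.5884) = 1170 thousand €.

E[T] ≈ 1170 thousand €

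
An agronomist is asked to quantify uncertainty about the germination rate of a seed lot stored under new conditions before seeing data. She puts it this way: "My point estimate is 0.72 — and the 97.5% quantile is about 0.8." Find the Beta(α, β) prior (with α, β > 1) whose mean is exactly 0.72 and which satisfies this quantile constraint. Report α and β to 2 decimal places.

With mean 0.72 fixed, write α = 0.72s, β = 0.28s where s = α+β.
Need P(θ < 0.8) = 0.975 under Beta(0.72s, 0.28s). Normal approximation: (q−m)/√(m(1−m)/s) ≈ z_{0.975} = 1.96, so s ≈ 0.72·0.28·(1.96)²/(0.8−0.72)² = 121.0.
At s = 121.0: P(θ<0.8) ≈ 0.981. Adjusting to match 0.975 gives s ≈ 108.58.
So α = 0.72·108.58 ≈ 78.18, β = 0.28·108.58 ≈ 30.40.

α ≈ 78.18, β ≈ 30.40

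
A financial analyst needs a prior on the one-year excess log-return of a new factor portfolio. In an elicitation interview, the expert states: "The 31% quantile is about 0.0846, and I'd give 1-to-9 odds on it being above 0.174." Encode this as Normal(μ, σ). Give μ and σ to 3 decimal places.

μ = 0.110, σ = 0.050

For Normal(μ,σ), the p-quantile is μ + z_p·σ. Here z_{0.31} = -0.4959, z_{0.9} = 1.282.
So 0.0846 = μ − 0.4959σ and 0.174 = μ + 1.282σ.
Subtracting: σ = (0.174 − 0.0846)/(1.282 − (-0.4959)) = 0.050.
Then μ = 0.0846 − (-0.4959)·0.050 = 0.110.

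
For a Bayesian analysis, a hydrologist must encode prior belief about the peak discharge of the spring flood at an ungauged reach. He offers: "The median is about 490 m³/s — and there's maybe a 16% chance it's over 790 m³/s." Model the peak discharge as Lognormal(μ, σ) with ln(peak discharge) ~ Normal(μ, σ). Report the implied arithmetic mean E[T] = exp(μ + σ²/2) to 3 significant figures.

E[T] ≈ 550 m³/s

If T ~ Lognormal(μ,σ) then ln T ~ Normal(μ,σ), so the p-quantile of ln T is μ + z_p·σ.
ln(490) = 6.194 and ln(790) = 6.672; z_{0.5} = 0, z_{0.84} = 0.9945.
σ = (6.672 − 6.194)/(0.9945 − (0)) = 0.480.
μ = 6.194 − (0)·0.480 = 6.194.
E[T] = exp(μ + σ²/2) = exp(6.194 + 0.1153) = 550 m³/s.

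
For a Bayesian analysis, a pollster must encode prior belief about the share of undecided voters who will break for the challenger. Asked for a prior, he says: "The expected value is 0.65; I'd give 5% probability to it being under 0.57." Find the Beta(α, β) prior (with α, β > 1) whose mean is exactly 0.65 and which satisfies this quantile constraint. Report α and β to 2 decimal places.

With mean 0.65 fixed, write α = 0.65s, β = 0.35s where s = α+β.
Need P(θ < 0.57) = 0.05 under Beta(0.65s, 0.35s). Normal approximation: (q−m)/√(m(1−m)/s) ≈ z_{0.05} = -1.64, so s ≈ 0.65·0.35·(-1.64)²/(0.57−0.65)² = 96.2.
At s = 96.2: P(θ<0.57) ≈ 0.053. Adjusting to match 0.05 gives s ≈ 99.50.
So α = 0.65·99.50 ≈ 64.67, β = 0.35·99.50 ≈ 34.82.

α ≈ 64.67, β ≈ 34.82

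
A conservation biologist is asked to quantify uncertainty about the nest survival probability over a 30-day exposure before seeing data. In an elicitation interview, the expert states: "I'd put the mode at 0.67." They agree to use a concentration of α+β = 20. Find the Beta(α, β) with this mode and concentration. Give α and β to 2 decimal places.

α = 13.06, β = 6.94

For α,β > 1 the Beta mode is (α−1)/(α+β−2). With α+β = 20, the mode is (α−1)/18.
Set (α−1)/18 = 0.67 → α = 1 + 0.67·18 = 13.06.
β = 20 − α = 6.94.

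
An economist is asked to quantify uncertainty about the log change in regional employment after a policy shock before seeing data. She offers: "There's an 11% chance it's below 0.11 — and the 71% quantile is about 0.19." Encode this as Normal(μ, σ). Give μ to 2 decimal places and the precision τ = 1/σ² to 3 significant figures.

μ = 0.17, τ = 495

The p-quantile of Normal(μ,σ) is μ + z_p·σ, with z_{0.11} = -1.227 and z_{0.71} = 0.5534.
Eliminate σ: μ = (z₂·x₁ − z₁·x₂)/(z₂ − z₁) = (0.5534·0.11 − (-1.227)·0.19)/1.78 = 0.17.
Then σ = (x₂ − x₁)/(z₂ − z₁) = (0.19 − 0.11)/1.78 = 0.04.
Precision τ = 1/σ² = 1/0.04495² = 495.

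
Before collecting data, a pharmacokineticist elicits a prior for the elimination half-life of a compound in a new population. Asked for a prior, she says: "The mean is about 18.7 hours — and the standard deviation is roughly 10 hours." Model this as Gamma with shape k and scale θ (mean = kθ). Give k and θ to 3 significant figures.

For Gamma(k, scale θ): mean = kθ, variance = kθ², so CV = 1/√k.
CV = SD/mean = 10/18.7 = 0.5348, hence k = 1/CV² = 3.5.
Then θ = mean/k = 18.7/3.5 = 5.35.

k ≈ 3.5, θ ≈ 5.35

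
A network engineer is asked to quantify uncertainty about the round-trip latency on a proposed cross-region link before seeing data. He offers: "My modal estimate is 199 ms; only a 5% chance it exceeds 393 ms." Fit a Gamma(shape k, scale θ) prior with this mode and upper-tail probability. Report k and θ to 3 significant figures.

k ≈ 6.99, θ ≈ 33.2

Gamma(k,θ) with k>1 has mode (k−1)θ, so θ = 199/(k−1).
Need P(X < 393) = 0.95 with θ tied to k this way. Start at k = 2, θ = 199: P(X<393) ≈ 0.587.
Too low — raise k to concentrate. Iterating converges to k ≈ 6.99.
Then θ = 199/(6.99−1) ≈ 33.2.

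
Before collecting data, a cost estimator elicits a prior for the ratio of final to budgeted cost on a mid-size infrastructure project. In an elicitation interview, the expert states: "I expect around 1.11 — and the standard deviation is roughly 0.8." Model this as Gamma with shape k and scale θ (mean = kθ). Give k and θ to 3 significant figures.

k ≈ 1.93, θ ≈ 0.577

For Gamma(k, scale θ): mean = kθ, variance = kθ², so CV = 1/√k.
CV = SD/mean = 0.8/1.11 = 0.7207, hence k = 1/CV² = 1.93.
Then θ = mean/k = 1.11/1.93 = 0.577.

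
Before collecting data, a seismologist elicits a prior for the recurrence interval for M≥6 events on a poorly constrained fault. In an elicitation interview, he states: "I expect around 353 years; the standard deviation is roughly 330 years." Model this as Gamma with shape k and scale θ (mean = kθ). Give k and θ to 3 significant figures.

For Gamma(k, scale θ): mean = kθ, variance = kθ², so CV = 1/√k.
CV = SD/mean = 330/353 = 0.9348, hence k = 1/CV² = 1.14.
Then θ = mean/k = 353/1.14 = 308.

k ≈ 1.14, θ ≈ 308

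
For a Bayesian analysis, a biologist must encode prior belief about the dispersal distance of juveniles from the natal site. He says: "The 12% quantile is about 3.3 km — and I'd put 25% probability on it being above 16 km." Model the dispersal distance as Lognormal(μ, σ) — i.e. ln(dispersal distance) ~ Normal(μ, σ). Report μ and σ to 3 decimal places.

If T ~ Lognormal(μ,σ) then ln T ~ Normal(μ,σ), so the p-quantile of ln T is μ + z_p·σ.
ln(3.3) = 1.194 and ln(16) = 2.773; z_{0.12} = -1.175, z_{0.75} = 0.6745.
σ = (2.773 − 1.194)/(0.6745 − (-1.175)) = 0.854.
μ = 1.194 − (-1.175)·0.854 = 2.197.

μ ≈ 2.197, σ ≈ 0.854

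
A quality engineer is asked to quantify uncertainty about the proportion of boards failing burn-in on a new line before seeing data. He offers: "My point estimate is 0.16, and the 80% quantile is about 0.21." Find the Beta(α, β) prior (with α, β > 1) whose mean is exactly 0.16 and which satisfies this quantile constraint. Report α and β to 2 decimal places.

With mean 0.16 fixed, write α = 0.16s, β = 0.84s where s = α+β.
Need P(θ < 0.21) = 0.8 under Beta(0.16s, 0.84s). Normal approximation: (q−m)/√(m(1−m)/s) ≈ z_{0.8} = 0.842, so s ≈ 0.16·0.84·(0.842)²/(0.21−0.16)² = 38.1.
At s = 38.1: P(θ<0.21) ≈ 0.810. Adjusting to match 0.8 gives s ≈ 34.32.
So α = 0.16·34.32 ≈ 5.49, β = 0.84·34.32 ≈ 28.83.

α ≈ 5.49, β ≈ 28.83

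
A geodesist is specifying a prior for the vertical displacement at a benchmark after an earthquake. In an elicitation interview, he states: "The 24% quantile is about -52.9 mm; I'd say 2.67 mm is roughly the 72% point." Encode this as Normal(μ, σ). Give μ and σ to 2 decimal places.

μ = -22.45, σ = 43.11

The p-quantile of Normal(μ,σ) is μ + z_p·σ, with z_{0.24} = -0.7063 and z_{0.72} = 0.5828.
Eliminate σ: μ = (z₂·x₁ − z₁·x₂)/(z₂ − z₁) = (0.5828·-52.9 − (-0.7063)·2.67)/1.289 = -22.45.
Then σ = (x₂ − x₁)/(z₂ − z₁) = (2.67 − -52.9)/1.289 = 43.11.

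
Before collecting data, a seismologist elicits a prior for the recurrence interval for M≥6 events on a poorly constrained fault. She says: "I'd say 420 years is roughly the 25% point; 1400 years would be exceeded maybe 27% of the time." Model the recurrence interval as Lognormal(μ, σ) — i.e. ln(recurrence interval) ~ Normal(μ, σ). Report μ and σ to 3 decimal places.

μ ≈ 6.671, σ ≈ 0.935

If T ~ Lognormal(μ,σ) then ln T ~ Normal(μ,σ), so the p-quantile of ln T is μ + z_p·σ.
ln(420) = 6.04 and ln(1400) = 7.244; z_{0.25} = -0.6745, z_{0.73} = 0.6128.
σ = (7.244 − 6.04)/(0.6128 − (-0.6745)) = 0.935.
μ = 6.04 − (-0.6745)·0.935 = 6.671.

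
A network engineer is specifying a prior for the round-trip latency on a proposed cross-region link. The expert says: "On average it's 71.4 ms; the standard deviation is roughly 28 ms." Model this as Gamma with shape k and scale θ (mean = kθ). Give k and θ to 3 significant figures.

k ≈ 6.5, θ ≈ 11

For Gamma(k, scale θ): mean = kθ, variance = kθ², so CV = 1/√k.
CV = SD/mean = 28/71.4 = 0.3922, hence k = 1/CV² = 6.5.
Then θ = mean/k = 71.4/6.5 = 11.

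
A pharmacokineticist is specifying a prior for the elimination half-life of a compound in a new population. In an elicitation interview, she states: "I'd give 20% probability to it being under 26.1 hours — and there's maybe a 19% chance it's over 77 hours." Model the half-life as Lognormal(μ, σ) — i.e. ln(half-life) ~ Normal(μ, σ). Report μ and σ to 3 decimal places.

μ ≈ 3.791, σ ≈ 0.629

If T ~ Lognormal(μ,σ) then ln T ~ Normal(μ,σ), so the p-quantile of ln T is μ + z_p·σ.
ln(26.1) = 3.262 and ln(77) = 4.344; z_{0.2} = -0.8416, z_{0.81} = 0.8779.
σ = (4.344 − 3.262)/(0.8779 − (-0.8416)) = 0.629.
μ = 3.262 − (-0.8416)·0.629 = 3.791.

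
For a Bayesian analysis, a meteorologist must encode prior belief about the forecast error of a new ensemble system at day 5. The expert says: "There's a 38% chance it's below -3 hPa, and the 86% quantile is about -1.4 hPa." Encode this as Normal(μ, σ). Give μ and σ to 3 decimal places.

The p-quantile of Normal(μ,σ) is μ + z_p·σ, with z_{0.38} = -0.3055 and z_{0.86} = 1.08.
Eliminate σ: μ = (z₂·x₁ − z₁·x₂)/(z₂ − z₁) = (1.08·-3 − (-0.3055)·-1.4)/1.386 = -2.647.
Then σ = (x₂ − x₁)/(z₂ − z₁) = (-1.4 − -3)/1.386 = 1.155.

μ = -2.647, σ = 1.155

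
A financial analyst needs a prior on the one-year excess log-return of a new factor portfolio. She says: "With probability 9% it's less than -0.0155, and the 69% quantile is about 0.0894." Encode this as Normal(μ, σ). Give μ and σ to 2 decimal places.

μ = 0.06, σ = 0.06

For Normal(μ,σ), the p-quantile is μ + z_p·σ. Here z_{0.09} = -1.341, z_{0.69} = 0.4959.
So -0.0155 = μ − 1.341σ and 0.0894 = μ + 0.4959σ.
Subtracting: σ = (0.0894 − -0.0155)/(0.4959 − (-1.341)) = 0.06.
Then μ = -0.0155 − (-1.341)·0.06 = 0.06.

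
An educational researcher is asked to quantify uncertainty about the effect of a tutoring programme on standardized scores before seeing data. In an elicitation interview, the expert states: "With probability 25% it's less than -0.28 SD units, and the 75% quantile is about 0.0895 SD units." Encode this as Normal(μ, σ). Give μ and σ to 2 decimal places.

For Normal(μ,σ), the p-quantile is μ + z_p·σ. Here z_{0.25} = -0.6745, z_{0.75} = 0.6745.
So -0.28 = μ − 0.6745σ and 0.0895 = μ + 0.6745σ.
Subtracting: σ = (0.0895 − -0.28)/(0.6745 − (-0.6745)) = 0.27.
Then μ = -0.28 − (-0.6745)·0.27 = -0.10.

μ = -0.10, σ = 0.27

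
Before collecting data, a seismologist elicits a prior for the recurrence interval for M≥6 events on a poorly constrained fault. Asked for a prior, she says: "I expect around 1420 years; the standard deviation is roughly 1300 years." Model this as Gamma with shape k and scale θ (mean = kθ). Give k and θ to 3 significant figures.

For Gamma(k, scale θ): mean = kθ, variance = kθ², so CV = 1/√k.
CV = SD/mean = 1300/1420 = 0.9155, hence k = 1/CV² = 1.19.
Then θ = mean/k = 1420/1.19 = 1190.

k ≈ 1.19, θ ≈ 1190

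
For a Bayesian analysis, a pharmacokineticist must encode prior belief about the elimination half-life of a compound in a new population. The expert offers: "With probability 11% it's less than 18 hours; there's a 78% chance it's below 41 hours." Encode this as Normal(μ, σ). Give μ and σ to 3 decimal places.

μ = 32.114, σ = 11.507

For Normal(μ,σ), the p-quantile is μ + z_p·σ. Here z_{0.11} = -1.227, z_{0.78} = 0.7722.
So 18 = μ − 1.227σ and 41 = μ + 0.7722σ.
Subtracting: σ = (41 − 18)/(0.7722 − (-1.227)) = 11.507.
Then μ = 18 − (-1.227)·11.507 = 32.114.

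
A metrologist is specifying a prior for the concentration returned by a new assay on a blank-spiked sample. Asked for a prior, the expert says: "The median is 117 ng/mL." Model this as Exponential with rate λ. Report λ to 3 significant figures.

Exponential median = ln 2 / λ, so λ = ln 2 / 117.0 = 0.00592.

λ ≈ 0.00592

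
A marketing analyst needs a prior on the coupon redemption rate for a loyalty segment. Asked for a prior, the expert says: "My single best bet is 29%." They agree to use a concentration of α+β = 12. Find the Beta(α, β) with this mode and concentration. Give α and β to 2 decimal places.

α = 3.90, β = 8.10

For α,β > 1 the Beta mode is (α−1)/(α+β−2). With α+β = 12, the mode is (α−1)/10.
Set (α−1)/10 = 0.29 → α = 1 + 0.29·10 = 3.90.
β = 12 − α = 8.10.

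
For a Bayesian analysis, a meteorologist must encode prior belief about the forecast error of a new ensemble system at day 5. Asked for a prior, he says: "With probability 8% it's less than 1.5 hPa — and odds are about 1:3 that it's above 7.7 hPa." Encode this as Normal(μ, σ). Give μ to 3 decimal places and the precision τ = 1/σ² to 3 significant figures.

The p-quantile of Normal(μ,σ) is μ + z_p·σ, with z_{0.08} = -1.405 and z_{0.75} = 0.6745.
Eliminate σ: μ = (z₂·x₁ − z₁·x₂)/(z₂ − z₁) = (0.6745·1.5 − (-1.405)·7.7)/2.08 = 5.689.
Then σ = (x₂ − x₁)/(z₂ − z₁) = (7.7 − 1.5)/2.08 = 2.981.
Precision τ = 1/σ² = 1/2.981² = 0.113.

μ = 5.689, τ = 0.113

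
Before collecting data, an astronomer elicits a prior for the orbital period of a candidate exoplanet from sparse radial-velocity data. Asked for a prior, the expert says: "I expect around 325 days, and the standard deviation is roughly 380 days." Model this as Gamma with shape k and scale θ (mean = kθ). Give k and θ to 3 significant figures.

For Gamma(k, scale θ): mean = kθ, variance = kθ², so CV = 1/√k.
CV = SD/mean = 380/325 = 1.169, hence k = 1/CV² = 0.731.
Then θ = mean/k = 325/0.731 = 444.

k ≈ 0.731, θ ≈ 444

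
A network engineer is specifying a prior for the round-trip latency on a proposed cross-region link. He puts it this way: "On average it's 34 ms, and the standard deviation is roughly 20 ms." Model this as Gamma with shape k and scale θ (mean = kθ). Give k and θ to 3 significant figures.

For Gamma(k, scale θ): mean = kθ, variance = kθ², so CV = 1/√k.
CV = SD/mean = 20/34 = 0.5882, hence k = 1/CV² = 2.89.
Then θ = mean/k = 34/2.89 = 11.8.

k ≈ 2.89, θ ≈ 11.8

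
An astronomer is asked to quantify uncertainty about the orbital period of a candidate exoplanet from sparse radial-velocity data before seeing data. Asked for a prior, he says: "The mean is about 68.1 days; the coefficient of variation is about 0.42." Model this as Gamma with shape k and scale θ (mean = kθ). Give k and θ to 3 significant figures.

For Gamma(k, scale θ): mean = kθ, variance = kθ², so CV = 1/√k.
CV = 0.42, hence k = 1/CV² = 5.67.
Then θ = mean/k = 68.1/5.67 = 12.

k ≈ 5.67, θ ≈ 12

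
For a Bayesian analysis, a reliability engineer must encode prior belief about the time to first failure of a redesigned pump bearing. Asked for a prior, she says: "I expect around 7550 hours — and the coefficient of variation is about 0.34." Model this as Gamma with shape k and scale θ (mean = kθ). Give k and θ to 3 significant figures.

k ≈ 8.65, θ ≈ 873

For Gamma(k, scale θ): mean = kθ, variance = kθ², so CV = 1/√k.
CV = 0.34, hence k = 1/CV² = 8.65.
Then θ = mean/k = 7550/8.65 = 873.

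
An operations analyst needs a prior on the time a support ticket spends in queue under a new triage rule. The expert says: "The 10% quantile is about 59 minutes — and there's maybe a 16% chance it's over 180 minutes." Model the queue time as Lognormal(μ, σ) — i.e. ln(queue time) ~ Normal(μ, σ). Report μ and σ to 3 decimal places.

μ ≈ 4.706, σ ≈ 0.490

If T ~ Lognormal(μ,σ) then ln T ~ Normal(μ,σ), so the p-quantile of ln T is μ + z_p·σ.
ln(59) = 4.078 and ln(180) = 5.193; z_{0.1} = -1.282, z_{0.84} = 0.9945.
σ = (5.193 − 4.078)/(0.9945 − (-1.282)) = 0.490.
μ = 4.078 − (-1.282)·0.490 = 4.706.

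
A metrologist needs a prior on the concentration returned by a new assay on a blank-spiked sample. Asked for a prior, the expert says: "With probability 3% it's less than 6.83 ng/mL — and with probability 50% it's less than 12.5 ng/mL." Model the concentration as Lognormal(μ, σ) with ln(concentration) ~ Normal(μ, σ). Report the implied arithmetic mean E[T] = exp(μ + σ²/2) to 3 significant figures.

If T ~ Lognormal(μ,σ) then ln T ~ Normal(μ,σ), so the p-quantile of ln T is μ + z_p·σ.
ln(6.83) = 1.921 and ln(12.5) = 2.526; z_{0.03} = -1.881, z_{0.5} = 0.
σ = (2.526 − 1.921)/(0 − (-1.881)) = 0.321.
μ = 1.921 − (-1.881)·0.321 = 2.526.
E[T] = exp(μ + σ²/2) = exp(2.526 + 0.0516) = 13.2 ng/mL.

E[T] ≈ 13.2 ng/mL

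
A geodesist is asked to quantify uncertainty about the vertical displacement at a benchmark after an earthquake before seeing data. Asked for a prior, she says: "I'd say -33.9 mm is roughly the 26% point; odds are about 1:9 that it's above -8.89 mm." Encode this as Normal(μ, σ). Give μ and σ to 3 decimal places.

μ = -25.541, σ = 12.993

For Normal(μ,σ), the p-quantile is μ + z_p·σ. Here z_{0.26} = -0.6433, z_{0.9} = 1.282.
So -33.9 = μ − 0.6433σ and -8.89 = μ + 1.282σ.
Subtracting: σ = (-8.89 − -33.9)/(1.282 − (-0.6433)) = 12.993.
Then μ = -33.9 − (-0.6433)·12.993 = -25.541.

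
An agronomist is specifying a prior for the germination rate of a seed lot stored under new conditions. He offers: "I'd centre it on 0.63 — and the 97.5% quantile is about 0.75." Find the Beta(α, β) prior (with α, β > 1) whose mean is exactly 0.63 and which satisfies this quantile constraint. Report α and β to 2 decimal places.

With mean 0.63 fixed, write α = 0.63s, β = 0.37s where s = α+β.
Need P(θ < 0.75) = 0.975 under Beta(0.63s, 0.37s). Normal approximation: (q−m)/√(m(1−m)/s) ≈ z_{0.975} = 1.96, so s ≈ 0.63·0.37·(1.96)²/(0.75−0.63)² = 62.2.
At s = 62.2: P(θ<0.75) ≈ 0.980. Adjusting to match 0.975 gives s ≈ 56.39.
So α = 0.63·56.39 ≈ 35.53, β = 0.37·56.39 ≈ 20.87.

α ≈ 35.53, β ≈ 20.87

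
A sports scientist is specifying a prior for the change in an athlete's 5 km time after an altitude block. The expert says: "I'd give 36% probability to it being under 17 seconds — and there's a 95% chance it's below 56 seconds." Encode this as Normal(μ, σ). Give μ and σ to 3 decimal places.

μ = 23.978, σ = 19.468

For Normal(μ,σ), the p-quantile is μ + z_p·σ. Here z_{0.36} = -0.3585, z_{0.95} = 1.645.
So 17 = μ − 0.3585σ and 56 = μ + 1.645σ.
Subtracting: σ = (56 − 17)/(1.645 − (-0.3585)) = 19.468.
Then μ = 17 − (-0.3585)·19.468 = 23.978.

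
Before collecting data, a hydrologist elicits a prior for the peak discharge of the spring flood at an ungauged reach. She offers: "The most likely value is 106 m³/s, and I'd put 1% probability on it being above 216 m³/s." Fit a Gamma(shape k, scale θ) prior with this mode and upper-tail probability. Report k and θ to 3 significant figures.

Gamma(k,θ) with k>1 has mode (k−1)θ, so θ = 106/(k−1).
Need P(X < 216) = 0.99 with θ tied to k this way. Start at k = 2, θ = 106: P(X<216) ≈ 0.604.
Too low — raise k to concentrate. Iterating converges to k ≈ 10.7.
Then θ = 106/(10.7−1) ≈ 11.

k ≈ 10.7, θ ≈ 11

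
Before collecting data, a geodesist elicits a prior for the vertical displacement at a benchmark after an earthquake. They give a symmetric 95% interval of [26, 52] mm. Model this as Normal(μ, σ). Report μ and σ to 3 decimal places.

A symmetric 95% interval runs μ ± z·σ with z = 1.96.
Half-width = 13, so σ = 13/1.96 = 6.633.
μ is the interval midpoint, 39.000.

μ = 39.000, σ = 6.633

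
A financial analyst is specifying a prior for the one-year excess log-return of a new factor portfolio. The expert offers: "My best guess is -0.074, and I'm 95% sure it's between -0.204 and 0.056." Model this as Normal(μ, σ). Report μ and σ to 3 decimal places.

A symmetric 95% interval runs μ ± z·σ with z = 1.96.
Half-width = 0.13, so σ = 0.13/1.96 = 0.066.
μ is the stated best guess, -0.074.

μ = -0.074, σ = 0.066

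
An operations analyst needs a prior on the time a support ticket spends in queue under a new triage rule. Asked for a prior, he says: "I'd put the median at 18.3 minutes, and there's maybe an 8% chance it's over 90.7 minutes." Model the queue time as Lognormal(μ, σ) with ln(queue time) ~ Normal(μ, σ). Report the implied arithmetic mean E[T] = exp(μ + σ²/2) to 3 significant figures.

E[T] ≈ 35 minutes

If T ~ Lognormal(μ,σ) then ln T ~ Normal(μ,σ), so the p-quantile of ln T is μ + z_p·σ.
ln(18.3) = 2.907 and ln(90.7) = 4.508; z_{0.5} = 0, z_{0.92} = 1.405.
σ = (4.508 − 2.907)/(1.405 − (0)) = 1.139.
μ = 2.907 − (0)·1.139 = 2.907.
E[T] = exp(μ + σ²/2) = exp(2.907 + 0.6489) = 35 minutes.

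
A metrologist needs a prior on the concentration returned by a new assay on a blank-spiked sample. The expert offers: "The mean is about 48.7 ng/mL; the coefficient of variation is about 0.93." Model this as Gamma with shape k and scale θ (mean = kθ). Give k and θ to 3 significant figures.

k ≈ 1.16, θ ≈ 42.1

For Gamma(k, scale θ): mean = kθ, variance = kθ², so CV = 1/√k.
CV = 0.93, hence k = 1/CV² = 1.16.
Then θ = mean/k = 48.7/1.16 = 42.1.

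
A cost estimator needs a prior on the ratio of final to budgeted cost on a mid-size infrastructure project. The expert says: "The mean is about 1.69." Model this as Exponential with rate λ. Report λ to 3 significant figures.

λ ≈ 0.592

Exponential mean = 1/λ, so λ = 1/1.69 = 0.592.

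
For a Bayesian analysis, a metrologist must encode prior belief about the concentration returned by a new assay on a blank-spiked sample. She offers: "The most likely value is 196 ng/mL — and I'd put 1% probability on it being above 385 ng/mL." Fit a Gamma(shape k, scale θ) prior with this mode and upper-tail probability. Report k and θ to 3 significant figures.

k ≈ 11.8, θ ≈ 18.1

Gamma(k,θ) with k>1 has mode (k−1)θ, so θ = 196/(k−1).
Need P(X < 385) = 0.99 with θ tied to k this way. Start at k = 2, θ = 196: P(X<385) ≈ 0.584.
Too low — raise k to concentrate. Iterating converges to k ≈ 11.8.
Then θ = 196/(11.8−1) ≈ 18.1.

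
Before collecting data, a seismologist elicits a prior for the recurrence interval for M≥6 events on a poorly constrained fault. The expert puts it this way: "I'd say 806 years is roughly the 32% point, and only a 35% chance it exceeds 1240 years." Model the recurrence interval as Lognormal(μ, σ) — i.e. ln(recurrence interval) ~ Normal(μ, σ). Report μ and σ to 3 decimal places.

μ ≈ 6.928, σ ≈ 0.505

If T ~ Lognormal(μ,σ) then ln T ~ Normal(μ,σ), so the p-quantile of ln T is μ + z_p·σ.
ln(806) = 6.692 and ln(1240) = 7.123; z_{0.32} = -0.4677, z_{0.65} = 0.3853.
σ = (7.123 − 6.692)/(0.3853 − (-0.4677)) = 0.505.
μ = 6.692 − (-0.4677)·0.505 = 6.928.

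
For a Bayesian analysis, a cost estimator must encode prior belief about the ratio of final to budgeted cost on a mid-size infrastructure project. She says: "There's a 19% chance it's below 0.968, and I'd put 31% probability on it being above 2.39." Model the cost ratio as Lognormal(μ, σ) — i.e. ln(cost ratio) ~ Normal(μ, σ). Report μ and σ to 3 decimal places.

If T ~ Lognormal(μ,σ) then ln T ~ Normal(μ,σ), so the p-quantile of ln T is μ + z_p·σ.
ln(0.968) = -0.03252 and ln(2.39) = 0.8713; z_{0.19} = -0.8779, z_{0.69} = 0.4959.
σ = (0.8713 − -0.03252)/(0.4959 − (-0.8779)) = 0.658.
μ = -0.03252 − (-0.8779)·0.658 = 0.545.

μ ≈ 0.545, σ ≈ 0.658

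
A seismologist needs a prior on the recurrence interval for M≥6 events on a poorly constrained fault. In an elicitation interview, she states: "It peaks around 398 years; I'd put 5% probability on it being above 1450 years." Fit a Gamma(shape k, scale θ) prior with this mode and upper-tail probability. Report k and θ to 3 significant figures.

k ≈ 2.53, θ ≈ 260

Gamma(k,θ) with k>1 has mode (k−1)θ, so θ = 398/(k−1).
Need P(X < 1450) = 0.95 with θ tied to k this way. Start at k = 2, θ = 398: P(X<1450) ≈ 0.878.
Too low — raise k to concentrate. Iterating converges to k ≈ 2.53.
Then θ = 398/(2.53−1) ≈ 260.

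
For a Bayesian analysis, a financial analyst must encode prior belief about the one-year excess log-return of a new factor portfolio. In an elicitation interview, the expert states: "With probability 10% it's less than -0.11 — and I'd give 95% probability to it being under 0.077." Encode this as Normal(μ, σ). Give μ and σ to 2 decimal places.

For Normal(μ,σ), the p-quantile is μ + z_p·σ. Here z_{0.1} = -1.282, z_{0.95} = 1.645.
So -0.11 = μ − 1.282σ and 0.077 = μ + 1.645σ.
Subtracting: σ = (0.077 − -0.11)/(1.645 − (-1.282)) = 0.06.
Then μ = -0.11 − (-1.282)·0.06 = -0.03.

μ = -0.03, σ = 0.06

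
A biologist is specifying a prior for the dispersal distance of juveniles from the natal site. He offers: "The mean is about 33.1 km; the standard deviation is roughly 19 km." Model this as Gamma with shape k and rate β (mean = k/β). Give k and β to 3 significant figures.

For Gamma(k, rate β): mean = k/β, variance = k/β², so CV = 1/√k.
CV = SD/mean = 19/33.1 = 0.574, hence k = 1/CV² = 3.03.
Then β = k/mean = 3.03/33.1 = 0.0917.

k ≈ 3.03, β ≈ 0.0917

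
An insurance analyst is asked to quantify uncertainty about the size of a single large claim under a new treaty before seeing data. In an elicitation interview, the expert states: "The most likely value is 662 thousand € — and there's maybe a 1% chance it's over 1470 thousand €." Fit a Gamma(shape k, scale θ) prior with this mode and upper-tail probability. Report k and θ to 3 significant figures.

Gamma(k,θ) with k>1 has mode (k−1)θ, so θ = 662/(k−1).
Need P(X < 1470) = 0.99 with θ tied to k this way. Start at k = 2, θ = 662: P(X<1470) ≈ 0.650.
Too low — raise k to concentrate. Iterating converges to k ≈ 8.56.
Then θ = 662/(8.56−1) ≈ 87.6.

k ≈ 8.56, θ ≈ 87.6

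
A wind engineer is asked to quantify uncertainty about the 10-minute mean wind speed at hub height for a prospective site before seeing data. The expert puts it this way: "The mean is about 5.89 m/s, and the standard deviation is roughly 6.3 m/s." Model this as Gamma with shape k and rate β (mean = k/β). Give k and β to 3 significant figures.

For Gamma(k, rate β): mean = k/β, variance = k/β², so CV = 1/√k.
CV = SD/mean = 6.3/5.89 = 1.07, hence k = 1/CV² = 0.874.
Then β = k/mean = 0.874/5.89 = 0.148.

k ≈ 0.874, β ≈ 0.148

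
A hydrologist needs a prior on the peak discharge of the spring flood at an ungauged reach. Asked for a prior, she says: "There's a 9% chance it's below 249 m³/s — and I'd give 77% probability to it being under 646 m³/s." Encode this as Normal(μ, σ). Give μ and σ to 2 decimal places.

For Normal(μ,σ), the p-quantile is μ + z_p·σ. Here z_{0.09} = -1.341, z_{0.77} = 0.7388.
So 249 = μ − 1.341σ and 646 = μ + 0.7388σ.
Subtracting: σ = (646 − 249)/(0.7388 − (-1.341)) = 190.90.
Then μ = 249 − (-1.341)·190.90 = 504.95.

μ = 504.95, σ = 190.90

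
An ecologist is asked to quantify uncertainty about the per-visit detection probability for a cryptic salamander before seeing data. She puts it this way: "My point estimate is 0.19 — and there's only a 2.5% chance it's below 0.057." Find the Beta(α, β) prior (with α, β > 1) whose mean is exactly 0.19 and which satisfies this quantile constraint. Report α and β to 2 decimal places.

With mean 0.19 fixed, write α = 0.19s, β = 0.81s where s = α+β.
Need P(θ < 0.057) = 0.025 under Beta(0.19s, 0.81s). Normal approximation: (q−m)/√(m(1−m)/s) ≈ z_{0.025} = -1.96, so s ≈ 0.19·0.81·(-1.96)²/(0.057−0.19)² = 33.4.
At s = 33.4: P(θ<0.057) ≈ 0.006. Adjusting to match 0.025 gives s ≈ 20.97.
So α = 0.19·20.97 ≈ 3.98, β = 0.81·20.97 ≈ 16.99.

α ≈ 3.98, β ≈ 16.99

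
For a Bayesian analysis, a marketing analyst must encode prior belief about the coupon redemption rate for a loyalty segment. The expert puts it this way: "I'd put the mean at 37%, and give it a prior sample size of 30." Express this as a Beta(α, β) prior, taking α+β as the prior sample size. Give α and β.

α = 11.1, β = 18.9

Under the effective-sample-size interpretation, Beta(α, β) has prior mean α/(α+β) and prior sample size α+β.
So α+β = 30 and α/(α+β) = 0.37, giving α = 0.37·30 = 11.1 and β = 30 − 11.1 = 18.9.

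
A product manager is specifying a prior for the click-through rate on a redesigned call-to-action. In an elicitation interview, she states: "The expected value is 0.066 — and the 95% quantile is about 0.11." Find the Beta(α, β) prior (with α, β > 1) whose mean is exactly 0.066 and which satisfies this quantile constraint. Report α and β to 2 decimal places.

α ≈ 6.88, β ≈ 97.41

With mean 0.066 fixed, write α = 0.066s, β = 0.934s where s = α+β.
Need P(θ < 0.11) = 0.95 under Beta(0.066s, 0.934s). Normal approximation: (q−m)/√(m(1−m)/s) ≈ z_{0.95} = 1.64, so s ≈ 0.066·0.934·(1.64)²/(0.11−0.066)² = 86.1.
At s = 86.1: P(θ<0.11) ≈ 0.935. Adjusting to match 0.95 gives s ≈ 104.29.
So α = 0.066·104.29 ≈ 6.88, β = 0.934·104.29 ≈ 97.41.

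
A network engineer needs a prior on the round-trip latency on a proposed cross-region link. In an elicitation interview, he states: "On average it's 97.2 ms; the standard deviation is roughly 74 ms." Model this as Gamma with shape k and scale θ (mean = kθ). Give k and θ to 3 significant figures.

For Gamma(k, scale θ): mean = kθ, variance = kθ², so CV = 1/√k.
CV = SD/mean = 74/97.2 = 0.7613, hence k = 1/CV² = 1.73.
Then θ = mean/k = 97.2/1.73 = 56.3.

k ≈ 1.73, θ ≈ 56.3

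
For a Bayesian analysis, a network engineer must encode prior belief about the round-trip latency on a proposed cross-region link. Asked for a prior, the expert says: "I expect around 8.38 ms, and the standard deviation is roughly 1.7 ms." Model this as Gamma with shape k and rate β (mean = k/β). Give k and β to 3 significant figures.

k ≈ 24.3, β ≈ 2.9

For Gamma(k, rate β): mean = k/β, variance = k/β², so CV = 1/√k.
CV = SD/mean = 1.7/8.38 = 0.2029, hence k = 1/CV² = 24.3.
Then β = k/mean = 24.3/8.38 = 2.9.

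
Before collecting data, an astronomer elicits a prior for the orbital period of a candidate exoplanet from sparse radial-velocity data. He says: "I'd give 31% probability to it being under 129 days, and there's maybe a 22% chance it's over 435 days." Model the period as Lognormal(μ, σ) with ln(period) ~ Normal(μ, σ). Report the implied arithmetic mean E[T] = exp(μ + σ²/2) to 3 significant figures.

E[T] ≈ 329 days

If T ~ Lognormal(μ,σ) then ln T ~ Normal(μ,σ), so the p-quantile of ln T is μ + z_p·σ.
ln(129) = 4.86 and ln(435) = 6.075; z_{0.31} = -0.4959, z_{0.78} = 0.7722.
σ = (6.075 − 4.86)/(0.7722 − (-0.4959)) = 0.959.
μ = 4.86 − (-0.4959)·0.959 = 5.335.
E[T] = exp(μ + σ²/2) = exp(5.335 + 0.4594) = 329 days.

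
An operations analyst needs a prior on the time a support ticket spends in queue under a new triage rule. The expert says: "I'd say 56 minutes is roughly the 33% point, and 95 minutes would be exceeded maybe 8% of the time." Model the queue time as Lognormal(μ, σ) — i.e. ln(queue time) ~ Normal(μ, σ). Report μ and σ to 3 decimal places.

If T ~ Lognormal(μ,σ) then ln T ~ Normal(μ,σ), so the p-quantile of ln T is μ + z_p·σ.
ln(56) = 4.025 and ln(95) = 4.554; z_{0.33} = -0.4399, z_{0.92} = 1.405.
σ = (4.554 − 4.025)/(1.405 − (-0.4399)) = 0.286.
μ = 4.025 − (-0.4399)·0.286 = 4.151.

μ ≈ 4.151, σ ≈ 0.286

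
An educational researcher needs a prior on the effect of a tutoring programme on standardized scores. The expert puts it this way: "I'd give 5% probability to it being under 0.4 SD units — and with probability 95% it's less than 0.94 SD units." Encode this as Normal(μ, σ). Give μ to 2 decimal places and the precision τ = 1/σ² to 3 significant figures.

μ = 0.67, τ = 37.1

For Normal(μ,σ), the p-quantile is μ + z_p·σ. Here z_{0.05} = -1.645, z_{0.95} = 1.645.
So 0.4 = μ − 1.645σ and 0.94 = μ + 1.645σ.
Subtracting: σ = (0.94 − 0.4)/(1.645 − (-1.645)) = 0.16.
Then μ = 0.4 − (-1.645)·0.16 = 0.67.
Precision τ = 1/σ² = 1/0.1641² = 37.1.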